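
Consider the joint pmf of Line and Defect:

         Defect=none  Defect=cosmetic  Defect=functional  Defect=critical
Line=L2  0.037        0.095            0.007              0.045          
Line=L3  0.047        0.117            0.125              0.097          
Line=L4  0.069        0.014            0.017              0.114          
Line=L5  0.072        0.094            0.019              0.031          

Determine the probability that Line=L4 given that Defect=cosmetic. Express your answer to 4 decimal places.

0.0438

P(Defect=cosmetic) = 0.095 + 0.117 + 0.014 + 0.094 = 0.320.
P(Line=L4 | Defect=cosmetic) = 0.014/0.320 = 0.0438.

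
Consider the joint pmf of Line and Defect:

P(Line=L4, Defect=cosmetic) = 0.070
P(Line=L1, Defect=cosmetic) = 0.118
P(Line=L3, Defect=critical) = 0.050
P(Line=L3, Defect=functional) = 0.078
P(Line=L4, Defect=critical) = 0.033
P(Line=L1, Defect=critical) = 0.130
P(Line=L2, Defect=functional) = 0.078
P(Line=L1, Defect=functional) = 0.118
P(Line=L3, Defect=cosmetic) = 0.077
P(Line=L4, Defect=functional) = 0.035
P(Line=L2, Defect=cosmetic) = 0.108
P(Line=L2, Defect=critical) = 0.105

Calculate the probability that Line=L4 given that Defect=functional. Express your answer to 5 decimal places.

P(Defect=functional) = 0.118 + 0.078 + 0.078 + 0.035 = 0.309.
P(Line=L4 | Defect=functional) = 0.035/0.309 = 0.11327.

0.11327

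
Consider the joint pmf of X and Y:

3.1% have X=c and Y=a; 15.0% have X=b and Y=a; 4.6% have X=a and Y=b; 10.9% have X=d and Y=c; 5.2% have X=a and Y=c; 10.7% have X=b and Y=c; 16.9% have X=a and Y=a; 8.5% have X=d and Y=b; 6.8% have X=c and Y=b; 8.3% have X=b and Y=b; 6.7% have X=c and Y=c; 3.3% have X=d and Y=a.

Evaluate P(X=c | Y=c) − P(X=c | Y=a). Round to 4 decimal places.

P(Y=c) = 0.052 + 0.107 + 0.067 + 0.109 = 0.335; P(X=c | Y=c) = 0.067/0.335 = 0.20000.
P(Y=a) = 0.169 + 0.150 + 0.031 + 0.033 = 0.383; P(X=c | Y=a) = 0.031/0.383 = 0.08094.
Difference = 0.1191.

0.1191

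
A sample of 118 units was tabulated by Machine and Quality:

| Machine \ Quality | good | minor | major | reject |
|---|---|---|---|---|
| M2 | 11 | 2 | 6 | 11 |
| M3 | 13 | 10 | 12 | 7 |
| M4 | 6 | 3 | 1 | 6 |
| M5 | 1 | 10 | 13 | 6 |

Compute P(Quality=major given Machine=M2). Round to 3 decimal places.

Total with Machine=M2: 11 + 2 + 6 + 11 = 30.
P(Quality=major | Machine=M2) = 6/30 = 0.200.

0.200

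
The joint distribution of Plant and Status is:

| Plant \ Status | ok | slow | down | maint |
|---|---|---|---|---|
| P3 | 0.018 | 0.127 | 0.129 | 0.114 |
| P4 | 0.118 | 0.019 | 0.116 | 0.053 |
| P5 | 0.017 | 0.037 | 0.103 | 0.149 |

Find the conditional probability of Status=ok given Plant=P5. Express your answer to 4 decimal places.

0.0556

P(Plant=P5) = 0.017 + 0.037 + 0.103 + 0.149 = 0.306.
P(Status=ok | Plant=P5) = 0.017/0.306 = 0.0556.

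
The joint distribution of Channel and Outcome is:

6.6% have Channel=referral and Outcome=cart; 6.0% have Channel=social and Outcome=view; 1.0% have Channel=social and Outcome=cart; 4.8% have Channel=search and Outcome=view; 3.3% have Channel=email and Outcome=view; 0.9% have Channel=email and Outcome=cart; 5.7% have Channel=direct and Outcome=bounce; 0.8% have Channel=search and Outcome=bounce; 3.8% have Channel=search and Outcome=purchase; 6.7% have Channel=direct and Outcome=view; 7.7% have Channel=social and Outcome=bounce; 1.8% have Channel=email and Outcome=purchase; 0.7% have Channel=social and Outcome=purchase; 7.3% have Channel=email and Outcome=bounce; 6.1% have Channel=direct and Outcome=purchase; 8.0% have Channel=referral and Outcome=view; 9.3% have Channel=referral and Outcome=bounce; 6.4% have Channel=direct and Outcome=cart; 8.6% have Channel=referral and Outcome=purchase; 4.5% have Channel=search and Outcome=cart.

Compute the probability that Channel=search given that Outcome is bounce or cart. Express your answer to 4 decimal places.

0.1056

P(Outcome=bounce) = 0.073 + 0.008 + 0.077 + 0.057 + 0.093 = 0.308.
P(Outcome=cart) = 0.009 + 0.045 + 0.010 + 0.064 + 0.066 = 0.194.
P(Outcome ∈ {bounce, cart}) = 0.308 + 0.194 = 0.502; P(Channel=search, Outcome ∈ {bounce, cart}) = 0.008 + 0.045 = 0.053.
P(Channel=search | Outcome ∈ {bounce, cart}) = 0.053/0.502 = 0.1056.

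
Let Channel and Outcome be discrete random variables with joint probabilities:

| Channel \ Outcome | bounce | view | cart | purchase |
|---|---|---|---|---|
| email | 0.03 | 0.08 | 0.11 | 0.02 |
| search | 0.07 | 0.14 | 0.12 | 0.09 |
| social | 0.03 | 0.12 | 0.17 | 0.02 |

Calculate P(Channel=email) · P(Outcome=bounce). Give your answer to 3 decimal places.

0.031

P(Channel=email) = 0.03 + 0.08 + 0.11 + 0.02 = 0.24.
P(Outcome=bounce) = 0.03 + 0.07 + 0.03 = 0.13.
Product: 0.24 × 0.13 = 0.031.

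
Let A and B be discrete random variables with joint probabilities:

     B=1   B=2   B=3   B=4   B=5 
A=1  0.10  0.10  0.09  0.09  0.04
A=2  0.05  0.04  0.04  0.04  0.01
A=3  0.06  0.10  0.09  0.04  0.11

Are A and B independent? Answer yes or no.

no

P(A=3) = 0.40 and P(B=5) = 0.16, so their product is 0.0640, but P(A=3, B=5) = 0.11. Since these differ, A and B are not independent.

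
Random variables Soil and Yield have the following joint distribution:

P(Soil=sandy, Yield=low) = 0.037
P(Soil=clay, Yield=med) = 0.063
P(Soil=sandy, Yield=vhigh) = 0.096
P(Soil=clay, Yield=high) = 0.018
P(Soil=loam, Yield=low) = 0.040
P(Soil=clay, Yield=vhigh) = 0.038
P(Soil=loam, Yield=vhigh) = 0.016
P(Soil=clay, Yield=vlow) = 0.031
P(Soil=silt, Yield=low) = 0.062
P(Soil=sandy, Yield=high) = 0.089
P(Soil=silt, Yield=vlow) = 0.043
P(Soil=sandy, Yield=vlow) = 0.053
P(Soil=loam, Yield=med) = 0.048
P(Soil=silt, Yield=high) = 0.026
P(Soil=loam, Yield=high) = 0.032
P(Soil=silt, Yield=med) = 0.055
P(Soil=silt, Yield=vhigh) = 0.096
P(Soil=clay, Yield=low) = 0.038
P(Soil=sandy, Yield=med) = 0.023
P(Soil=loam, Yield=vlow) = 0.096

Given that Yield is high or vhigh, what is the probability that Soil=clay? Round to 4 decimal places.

P(Yield=high) = 0.089 + 0.032 + 0.018 + 0.026 = 0.165.
P(Yield=vhigh) = 0.096 + 0.016 + 0.038 + 0.096 = 0.246.
P(Yield ∈ {high, vhigh}) = 0.165 + 0.246 = 0.411; P(Soil=clay, Yield ∈ {high, vhigh}) = 0.018 + 0.038 = 0.056.
P(Soil=clay | Yield ∈ {high, vhigh}) = 0.056/0.411 = 0.1363.

0.1363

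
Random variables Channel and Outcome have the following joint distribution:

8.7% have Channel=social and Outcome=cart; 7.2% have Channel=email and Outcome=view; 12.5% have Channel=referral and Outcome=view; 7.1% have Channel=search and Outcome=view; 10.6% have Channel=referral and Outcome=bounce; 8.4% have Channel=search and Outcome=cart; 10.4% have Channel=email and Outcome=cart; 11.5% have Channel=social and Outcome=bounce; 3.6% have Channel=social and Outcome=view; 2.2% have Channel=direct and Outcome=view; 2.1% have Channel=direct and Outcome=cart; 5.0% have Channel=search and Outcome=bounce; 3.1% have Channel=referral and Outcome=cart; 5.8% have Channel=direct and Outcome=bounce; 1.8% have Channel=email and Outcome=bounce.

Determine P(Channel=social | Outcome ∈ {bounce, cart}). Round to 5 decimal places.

0.29970

P(Outcome=bounce) = 0.018 + 0.050 + 0.115 + 0.058 + 0.106 = 0.347.
P(Outcome=cart) = 0.104 + 0.084 + 0.087 + 0.021 + 0.031 = 0.327.
P(Outcome ∈ {bounce, cart}) = 0.347 + 0.327 = 0.674; P(Channel=social, Outcome ∈ {bounce, cart}) = 0.115 + 0.087 = 0.202.
P(Channel=social | Outcome ∈ {bounce, cart}) = 0.202/0.674 = 0.29970.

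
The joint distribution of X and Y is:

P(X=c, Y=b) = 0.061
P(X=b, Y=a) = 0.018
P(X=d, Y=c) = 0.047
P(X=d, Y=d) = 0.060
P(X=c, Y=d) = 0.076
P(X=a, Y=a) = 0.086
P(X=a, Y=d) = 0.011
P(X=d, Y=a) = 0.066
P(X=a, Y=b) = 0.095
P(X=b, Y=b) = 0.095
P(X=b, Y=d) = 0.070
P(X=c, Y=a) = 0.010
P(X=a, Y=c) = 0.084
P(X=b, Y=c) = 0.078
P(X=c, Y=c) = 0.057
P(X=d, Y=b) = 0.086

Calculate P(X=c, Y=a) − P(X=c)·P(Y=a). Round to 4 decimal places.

P(X=c) = 0.010 + 0.061 + 0.057 + 0.076 = 0.204.
P(Y=a) = 0.086 + 0.018 + 0.010 + 0.066 = 0.180.
P(X=c, Y=a) − P(X=c)P(Y=a) = 0.010 − 0.204×0.180 = -0.0267.

-0.0267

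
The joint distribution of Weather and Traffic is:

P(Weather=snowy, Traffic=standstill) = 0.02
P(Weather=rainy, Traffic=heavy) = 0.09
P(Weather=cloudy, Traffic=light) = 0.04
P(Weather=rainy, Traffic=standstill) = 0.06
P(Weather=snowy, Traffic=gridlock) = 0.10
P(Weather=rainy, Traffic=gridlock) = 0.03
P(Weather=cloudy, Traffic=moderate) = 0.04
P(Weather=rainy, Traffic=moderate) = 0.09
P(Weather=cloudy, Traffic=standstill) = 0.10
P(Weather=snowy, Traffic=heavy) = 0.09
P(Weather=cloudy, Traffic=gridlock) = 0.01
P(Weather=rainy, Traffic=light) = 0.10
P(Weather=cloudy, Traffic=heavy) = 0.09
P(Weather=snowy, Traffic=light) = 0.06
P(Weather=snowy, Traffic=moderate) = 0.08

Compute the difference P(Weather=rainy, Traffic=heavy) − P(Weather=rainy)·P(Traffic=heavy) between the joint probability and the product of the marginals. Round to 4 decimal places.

-0.0099

P(Weather=rainy) = 0.10 + 0.09 + 0.09 + 0.03 + 0.06 = 0.37.
P(Traffic=heavy) = 0.09 + 0.09 + 0.09 = 0.27.
P(Weather=rainy, Traffic=heavy) − P(Weather=rainy)P(Traffic=heavy) = 0.09 − 0.37×0.27 = -0.0099.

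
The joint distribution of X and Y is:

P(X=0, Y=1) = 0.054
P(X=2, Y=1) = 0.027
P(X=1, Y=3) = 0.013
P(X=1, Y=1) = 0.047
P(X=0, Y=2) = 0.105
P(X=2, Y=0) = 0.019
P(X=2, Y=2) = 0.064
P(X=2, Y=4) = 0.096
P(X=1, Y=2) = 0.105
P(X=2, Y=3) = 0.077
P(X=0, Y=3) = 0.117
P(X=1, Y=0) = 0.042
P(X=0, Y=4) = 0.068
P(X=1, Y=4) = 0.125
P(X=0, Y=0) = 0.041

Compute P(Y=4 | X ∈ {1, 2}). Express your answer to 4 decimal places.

0.3593

P(X=1) = 0.042 + 0.047 + 0.105 + 0.013 + 0.125 = 0.332.
P(X=2) = 0.019 + 0.027 + 0.064 + 0.077 + 0.096 = 0.283.
P(X ∈ {1, 2}) = 0.332 + 0.283 = 0.615; P(Y=4, X ∈ {1, 2}) = 0.125 + 0.096 = 0.221.
P(Y=4 | X ∈ {1, 2}) = 0.221/0.615 = 0.3593.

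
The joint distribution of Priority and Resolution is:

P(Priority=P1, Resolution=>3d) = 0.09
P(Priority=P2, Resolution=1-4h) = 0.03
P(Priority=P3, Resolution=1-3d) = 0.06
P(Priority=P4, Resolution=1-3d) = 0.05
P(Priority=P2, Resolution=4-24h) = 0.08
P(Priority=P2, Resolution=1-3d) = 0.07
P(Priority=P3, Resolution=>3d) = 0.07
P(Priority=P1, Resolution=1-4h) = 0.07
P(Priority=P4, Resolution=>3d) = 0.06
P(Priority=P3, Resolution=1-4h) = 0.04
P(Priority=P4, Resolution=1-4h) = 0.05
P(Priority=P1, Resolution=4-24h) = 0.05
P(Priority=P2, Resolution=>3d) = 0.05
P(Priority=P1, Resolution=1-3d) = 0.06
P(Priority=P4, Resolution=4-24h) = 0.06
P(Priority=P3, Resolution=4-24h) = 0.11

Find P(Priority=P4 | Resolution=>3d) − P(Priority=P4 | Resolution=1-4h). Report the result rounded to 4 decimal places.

P(Resolution=>3d) = 0.09 + 0.05 + 0.07 + 0.06 = 0.27; P(Priority=P4 | Resolution=>3d) = 0.06/0.27 = 0.22222.
P(Resolution=1-4h) = 0.07 + 0.03 + 0.04 + 0.05 = 0.19; P(Priority=P4 | Resolution=1-4h) = 0.05/0.19 = 0.26316.
Difference = -0.0409.

-0.0409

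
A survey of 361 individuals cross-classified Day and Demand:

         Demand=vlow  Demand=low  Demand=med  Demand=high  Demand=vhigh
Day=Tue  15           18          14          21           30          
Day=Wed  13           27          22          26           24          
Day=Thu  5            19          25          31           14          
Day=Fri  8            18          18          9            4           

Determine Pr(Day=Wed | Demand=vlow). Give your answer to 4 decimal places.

Total with Demand=vlow: 15 + 13 + 5 + 8 = 41.
P(Day=Wed | Demand=vlow) = 13/41 = 0.3171.

0.3171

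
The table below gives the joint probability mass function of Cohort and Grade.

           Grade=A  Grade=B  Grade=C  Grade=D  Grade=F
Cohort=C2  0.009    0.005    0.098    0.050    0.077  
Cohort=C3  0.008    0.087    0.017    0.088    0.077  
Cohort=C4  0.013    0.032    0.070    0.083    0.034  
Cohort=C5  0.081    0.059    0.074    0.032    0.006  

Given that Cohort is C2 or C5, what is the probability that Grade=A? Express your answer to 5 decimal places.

P(Cohort=C2) = 0.009 + 0.005 + 0.098 + 0.050 + 0.077 = 0.239.
P(Cohort=C5) = 0.081 + 0.059 + 0.074 + 0.032 + 0.006 = 0.252.
P(Cohort ∈ {C2, C5}) = 0.239 + 0.252 = 0.491; P(Grade=A, Cohort ∈ {C2, C5}) = 0.009 + 0.081 = 0.090.
P(Grade=A | Cohort ∈ {C2, C5}) = 0.090/0.491 = 0.18330.

0.18330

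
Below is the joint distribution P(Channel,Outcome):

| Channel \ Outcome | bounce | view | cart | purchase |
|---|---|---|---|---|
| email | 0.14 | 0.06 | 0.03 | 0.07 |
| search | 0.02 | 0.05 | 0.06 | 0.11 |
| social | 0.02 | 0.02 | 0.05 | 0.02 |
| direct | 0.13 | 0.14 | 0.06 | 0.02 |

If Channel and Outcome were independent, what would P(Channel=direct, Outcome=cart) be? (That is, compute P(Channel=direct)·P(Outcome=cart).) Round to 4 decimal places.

P(Channel=direct) = 0.13 + 0.14 + 0.06 + 0.02 = 0.35.
P(Outcome=cart) = 0.03 + 0.06 + 0.05 + 0.06 = 0.20.
Product: 0.35 × 0.20 = 0.0700.

0.0700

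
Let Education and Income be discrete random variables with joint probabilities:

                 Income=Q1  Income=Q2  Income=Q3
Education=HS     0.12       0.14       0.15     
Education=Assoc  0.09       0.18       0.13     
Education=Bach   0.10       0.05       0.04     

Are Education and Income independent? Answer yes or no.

no

P(Education=Bach) = 0.19 and P(Income=Q1) = 0.31, so their product is 0.0589, but P(Education=Bach, Income=Q1) = 0.10. Since these differ, Education and Income are not independent.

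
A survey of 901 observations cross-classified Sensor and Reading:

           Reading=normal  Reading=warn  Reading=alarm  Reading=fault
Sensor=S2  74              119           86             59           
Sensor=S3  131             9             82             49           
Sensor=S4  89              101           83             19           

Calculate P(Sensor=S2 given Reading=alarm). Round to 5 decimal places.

Total with Reading=alarm: 86 + 82 + 83 = 251.
P(Sensor=S2 | Reading=alarm) = 86/251 = 0.34263.

0.34263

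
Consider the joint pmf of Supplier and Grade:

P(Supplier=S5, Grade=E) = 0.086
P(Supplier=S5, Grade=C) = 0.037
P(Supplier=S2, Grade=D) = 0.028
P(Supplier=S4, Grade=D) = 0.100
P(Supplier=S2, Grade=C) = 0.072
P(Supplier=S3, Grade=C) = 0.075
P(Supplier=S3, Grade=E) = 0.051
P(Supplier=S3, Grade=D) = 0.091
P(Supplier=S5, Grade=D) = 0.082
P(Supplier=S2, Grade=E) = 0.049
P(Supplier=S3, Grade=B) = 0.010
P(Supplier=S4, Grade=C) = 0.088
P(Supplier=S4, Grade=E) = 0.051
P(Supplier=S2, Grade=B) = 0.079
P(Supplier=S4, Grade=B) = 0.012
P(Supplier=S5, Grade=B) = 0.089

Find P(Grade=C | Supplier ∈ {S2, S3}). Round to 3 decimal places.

P(Supplier=S2) = 0.079 + 0.072 + 0.028 + 0.049 = 0.228.
P(Supplier=S3) = 0.010 + 0.075 + 0.091 + 0.051 = 0.227.
P(Supplier ∈ {S2, S3}) = 0.228 + 0.227 = 0.455; P(Grade=C, Supplier ∈ {S2, S3}) = 0.072 + 0.075 = 0.147.
P(Grade=C | Supplier ∈ {S2, S3}) = 0.147/0.455 = 0.323.

0.323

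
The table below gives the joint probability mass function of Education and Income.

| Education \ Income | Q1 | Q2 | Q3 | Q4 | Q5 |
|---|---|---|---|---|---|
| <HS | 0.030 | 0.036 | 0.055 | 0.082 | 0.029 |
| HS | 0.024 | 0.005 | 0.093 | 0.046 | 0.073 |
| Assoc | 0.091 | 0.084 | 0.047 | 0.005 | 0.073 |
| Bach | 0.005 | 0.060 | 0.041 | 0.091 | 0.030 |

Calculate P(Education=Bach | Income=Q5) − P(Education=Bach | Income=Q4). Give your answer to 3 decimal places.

-0.260

P(Income=Q5) = 0.029 + 0.073 + 0.073 + 0.030 = 0.205; P(Education=Bach | Income=Q5) = 0.030/0.205 = 0.1463.
P(Income=Q4) = 0.082 + 0.046 + 0.005 + 0.091 = 0.224; P(Education=Bach | Income=Q4) = 0.091/0.224 = 0.4063.
Difference = -0.260.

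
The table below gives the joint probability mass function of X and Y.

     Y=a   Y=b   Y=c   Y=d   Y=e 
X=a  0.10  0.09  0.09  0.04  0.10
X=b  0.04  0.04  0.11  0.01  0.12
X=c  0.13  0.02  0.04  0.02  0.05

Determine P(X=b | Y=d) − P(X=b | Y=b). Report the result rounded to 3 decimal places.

P(Y=d) = 0.04 + 0.01 + 0.02 = 0.07; P(X=b | Y=d) = 0.01/0.07 = 0.1429.
P(Y=b) = 0.09 + 0.04 + 0.02 = 0.15; P(X=b | Y=b) = 0.04/0.15 = 0.2667.
Difference = -0.124.

-0.124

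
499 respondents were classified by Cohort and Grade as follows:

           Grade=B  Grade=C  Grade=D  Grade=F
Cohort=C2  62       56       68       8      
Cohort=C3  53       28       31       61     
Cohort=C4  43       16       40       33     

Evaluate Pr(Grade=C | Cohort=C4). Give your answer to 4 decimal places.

0.1212

Total with Cohort=C4: 43 + 16 + 40 + 33 = 132.
P(Grade=C | Cohort=C4) = 16/132 = 0.1212.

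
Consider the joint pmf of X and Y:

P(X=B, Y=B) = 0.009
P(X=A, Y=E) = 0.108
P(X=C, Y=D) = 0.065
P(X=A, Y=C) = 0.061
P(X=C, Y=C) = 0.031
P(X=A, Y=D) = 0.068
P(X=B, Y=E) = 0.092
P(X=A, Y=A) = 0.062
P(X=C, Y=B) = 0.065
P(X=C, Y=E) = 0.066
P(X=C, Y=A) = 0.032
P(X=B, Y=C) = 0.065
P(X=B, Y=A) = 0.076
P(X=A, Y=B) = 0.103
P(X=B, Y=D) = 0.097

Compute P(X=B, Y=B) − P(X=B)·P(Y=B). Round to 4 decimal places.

P(X=B) = 0.076 + 0.009 + 0.065 + 0.097 + 0.092 = 0.339.
P(Y=B) = 0.103 + 0.009 + 0.065 = 0.177.
P(X=B, Y=B) − P(X=B)P(Y=B) = 0.009 − 0.339×0.177 = -0.0510.

-0.0510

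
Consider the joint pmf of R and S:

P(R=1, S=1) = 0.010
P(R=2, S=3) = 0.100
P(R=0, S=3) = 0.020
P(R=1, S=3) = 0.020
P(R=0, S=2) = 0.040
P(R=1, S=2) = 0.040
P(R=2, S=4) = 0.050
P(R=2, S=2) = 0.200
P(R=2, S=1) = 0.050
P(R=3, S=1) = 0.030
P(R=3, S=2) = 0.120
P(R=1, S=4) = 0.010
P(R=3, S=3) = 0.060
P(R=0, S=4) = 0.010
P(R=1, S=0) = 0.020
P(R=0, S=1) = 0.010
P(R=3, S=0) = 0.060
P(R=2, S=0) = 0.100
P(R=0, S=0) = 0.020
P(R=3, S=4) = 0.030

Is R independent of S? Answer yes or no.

yes

Every cell satisfies P(R,S) = P(R)·P(S). For instance P(R=3) = 0.300, P(S=0) = 0.200, and 0.300×0.200 = 0.060 matches the joint entry. So R and S are independent.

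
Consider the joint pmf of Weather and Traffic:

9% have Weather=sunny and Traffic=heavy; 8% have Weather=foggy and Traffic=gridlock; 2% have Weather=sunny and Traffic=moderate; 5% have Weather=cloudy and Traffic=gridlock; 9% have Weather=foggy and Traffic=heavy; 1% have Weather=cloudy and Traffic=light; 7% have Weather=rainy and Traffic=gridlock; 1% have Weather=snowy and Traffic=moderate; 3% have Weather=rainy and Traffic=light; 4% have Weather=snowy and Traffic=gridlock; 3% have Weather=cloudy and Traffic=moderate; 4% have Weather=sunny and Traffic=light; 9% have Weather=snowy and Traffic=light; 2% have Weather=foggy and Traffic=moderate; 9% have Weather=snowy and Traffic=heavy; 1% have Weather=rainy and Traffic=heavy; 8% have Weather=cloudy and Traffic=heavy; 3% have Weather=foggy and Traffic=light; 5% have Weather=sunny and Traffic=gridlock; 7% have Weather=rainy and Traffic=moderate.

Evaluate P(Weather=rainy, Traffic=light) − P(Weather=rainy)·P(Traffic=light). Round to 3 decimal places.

P(Weather=rainy) = 0.03 + 0.07 + 0.01 + 0.07 = 0.18.
P(Traffic=light) = 0.04 + 0.01 + 0.03 + 0.09 + 0.03 = 0.20.
P(Weather=rainy, Traffic=light) − P(Weather=rainy)P(Traffic=light) = 0.03 − 0.18×0.20 = -0.006.

-0.006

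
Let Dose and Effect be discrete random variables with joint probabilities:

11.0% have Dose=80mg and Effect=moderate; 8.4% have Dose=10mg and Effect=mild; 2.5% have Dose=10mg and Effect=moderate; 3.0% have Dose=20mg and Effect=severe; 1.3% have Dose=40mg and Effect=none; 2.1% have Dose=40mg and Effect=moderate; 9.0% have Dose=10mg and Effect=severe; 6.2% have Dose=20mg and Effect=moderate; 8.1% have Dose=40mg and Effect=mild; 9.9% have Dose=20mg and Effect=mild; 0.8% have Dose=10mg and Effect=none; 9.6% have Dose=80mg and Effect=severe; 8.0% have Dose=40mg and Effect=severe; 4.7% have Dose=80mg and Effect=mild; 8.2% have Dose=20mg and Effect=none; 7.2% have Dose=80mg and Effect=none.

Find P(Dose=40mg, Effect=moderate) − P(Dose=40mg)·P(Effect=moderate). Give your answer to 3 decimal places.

P(Dose=40mg) = 0.013 + 0.081 + 0.021 + 0.080 = 0.195.
P(Effect=moderate) = 0.025 + 0.062 + 0.021 + 0.110 = 0.218.
P(Dose=40mg, Effect=moderate) − P(Dose=40mg)P(Effect=moderate) = 0.021 − 0.195×0.218 = -0.022.

-0.022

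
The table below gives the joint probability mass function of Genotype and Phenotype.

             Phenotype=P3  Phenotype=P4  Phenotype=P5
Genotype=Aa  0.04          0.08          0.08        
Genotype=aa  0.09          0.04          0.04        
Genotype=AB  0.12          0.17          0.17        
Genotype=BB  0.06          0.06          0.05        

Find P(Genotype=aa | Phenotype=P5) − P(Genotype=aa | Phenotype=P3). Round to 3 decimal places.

-0.173

P(Phenotype=P5) = 0.08 + 0.04 + 0.17 + 0.05 = 0.34; P(Genotype=aa | Phenotype=P5) = 0.04/0.34 = 0.1176.
P(Phenotype=P3) = 0.04 + 0.09 + 0.12 + 0.06 = 0.31; P(Genotype=aa | Phenotype=P3) = 0.09/0.31 = 0.2903.
Difference = -0.173.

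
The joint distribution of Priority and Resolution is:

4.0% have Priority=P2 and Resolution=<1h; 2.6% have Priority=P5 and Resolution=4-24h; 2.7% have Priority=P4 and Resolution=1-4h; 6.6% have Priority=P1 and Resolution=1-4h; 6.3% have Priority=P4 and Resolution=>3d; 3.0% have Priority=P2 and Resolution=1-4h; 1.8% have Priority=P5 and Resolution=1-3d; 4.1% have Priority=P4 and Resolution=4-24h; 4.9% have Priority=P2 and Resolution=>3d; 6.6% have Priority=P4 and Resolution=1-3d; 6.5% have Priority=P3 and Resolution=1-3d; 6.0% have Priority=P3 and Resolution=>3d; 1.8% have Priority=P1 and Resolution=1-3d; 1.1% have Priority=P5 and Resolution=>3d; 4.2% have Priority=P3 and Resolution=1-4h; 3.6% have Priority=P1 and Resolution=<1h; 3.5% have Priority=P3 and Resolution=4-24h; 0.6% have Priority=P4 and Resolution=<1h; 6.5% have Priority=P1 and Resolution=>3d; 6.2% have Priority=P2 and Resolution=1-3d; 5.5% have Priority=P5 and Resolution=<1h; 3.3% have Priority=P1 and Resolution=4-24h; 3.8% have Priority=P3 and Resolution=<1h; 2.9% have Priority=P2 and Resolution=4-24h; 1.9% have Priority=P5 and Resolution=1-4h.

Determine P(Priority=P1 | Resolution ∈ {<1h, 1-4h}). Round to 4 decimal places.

P(Resolution=<1h) = 0.036 + 0.040 + 0.038 + 0.006 + 0.055 = 0.175.
P(Resolution=1-4h) = 0.066 + 0.030 + 0.042 + 0.027 + 0.019 = 0.184.
P(Resolution ∈ {<1h, 1-4h}) = 0.175 + 0.184 = 0.359; P(Priority=P1, Resolution ∈ {<1h, 1-4h}) = 0.036 + 0.066 = 0.102.
P(Priority=P1 | Resolution ∈ {<1h, 1-4h}) = 0.102/0.359 = 0.2841.

0.2841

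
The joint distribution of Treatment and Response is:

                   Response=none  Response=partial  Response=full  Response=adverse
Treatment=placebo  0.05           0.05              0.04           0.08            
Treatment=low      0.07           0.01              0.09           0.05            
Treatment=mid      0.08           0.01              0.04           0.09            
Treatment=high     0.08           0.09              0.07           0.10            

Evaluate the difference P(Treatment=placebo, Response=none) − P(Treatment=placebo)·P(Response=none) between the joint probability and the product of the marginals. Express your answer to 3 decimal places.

P(Treatment=placebo) = 0.05 + 0.05 + 0.04 + 0.08 = 0.22.
P(Response=none) = 0.05 + 0.07 + 0.08 + 0.08 = 0.28.
P(Treatment=placebo, Response=none) − P(Treatment=placebo)P(Response=none) = 0.05 − 0.22×0.28 = -0.012.

-0.012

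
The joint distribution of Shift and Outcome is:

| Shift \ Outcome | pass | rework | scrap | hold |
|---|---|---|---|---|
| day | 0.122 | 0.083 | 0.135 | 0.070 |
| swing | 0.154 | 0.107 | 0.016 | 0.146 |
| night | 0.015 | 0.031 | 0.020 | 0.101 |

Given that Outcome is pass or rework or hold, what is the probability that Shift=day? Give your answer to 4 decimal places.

0.3317

P(Outcome=pass) = 0.122 + 0.154 + 0.015 = 0.291.
P(Outcome=rework) = 0.083 + 0.107 + 0.031 = 0.221.
P(Outcome=hold) = 0.070 + 0.146 + 0.101 = 0.317.
P(Outcome ∈ {pass, rework, hold}) = 0.291 + 0.221 + 0.317 = 0.829; P(Shift=day, Outcome ∈ {pass, rework, hold}) = 0.122 + 0.083 + 0.070 = 0.275.
P(Shift=day | Outcome ∈ {pass, rework, hold}) = 0.275/0.829 = 0.3317.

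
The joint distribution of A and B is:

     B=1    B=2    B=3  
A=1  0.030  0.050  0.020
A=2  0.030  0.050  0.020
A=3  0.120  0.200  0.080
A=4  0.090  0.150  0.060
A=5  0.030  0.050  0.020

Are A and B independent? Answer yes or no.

Every cell satisfies P(A,B) = P(A)·P(B). For instance P(A=5) = 0.100, P(B=1) = 0.300, and 0.100×0.300 = 0.030 matches the joint entry. So A and B are independent.

yes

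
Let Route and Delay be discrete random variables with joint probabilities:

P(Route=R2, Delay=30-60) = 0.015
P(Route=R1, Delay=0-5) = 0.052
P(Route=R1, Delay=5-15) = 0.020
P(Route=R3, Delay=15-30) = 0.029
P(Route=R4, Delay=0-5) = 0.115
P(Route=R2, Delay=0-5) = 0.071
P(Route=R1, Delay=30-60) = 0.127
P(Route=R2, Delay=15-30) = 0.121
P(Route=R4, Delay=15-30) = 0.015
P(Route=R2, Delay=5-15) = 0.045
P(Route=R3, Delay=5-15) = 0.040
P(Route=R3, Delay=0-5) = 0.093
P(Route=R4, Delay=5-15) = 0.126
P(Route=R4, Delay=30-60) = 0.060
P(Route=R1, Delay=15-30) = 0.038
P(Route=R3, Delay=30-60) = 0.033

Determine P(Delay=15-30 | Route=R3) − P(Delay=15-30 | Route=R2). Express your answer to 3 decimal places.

P(Route=R3) = 0.093 + 0.040 + 0.029 + 0.033 = 0.195; P(Delay=15-30 | Route=R3) = 0.029/0.195 = 0.1487.
P(Route=R2) = 0.071 + 0.045 + 0.121 + 0.015 = 0.252; P(Delay=15-30 | Route=R2) = 0.121/0.252 = 0.4802.
Difference = -0.331.

-0.331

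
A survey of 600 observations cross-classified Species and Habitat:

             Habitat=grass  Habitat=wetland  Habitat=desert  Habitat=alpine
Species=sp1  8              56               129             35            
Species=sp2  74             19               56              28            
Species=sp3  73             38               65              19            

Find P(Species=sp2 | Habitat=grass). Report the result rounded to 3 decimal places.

Total with Habitat=grass: 8 + 74 + 73 = 155.
P(Species=sp2 | Habitat=grass) = 74/155 = 0.477.

0.477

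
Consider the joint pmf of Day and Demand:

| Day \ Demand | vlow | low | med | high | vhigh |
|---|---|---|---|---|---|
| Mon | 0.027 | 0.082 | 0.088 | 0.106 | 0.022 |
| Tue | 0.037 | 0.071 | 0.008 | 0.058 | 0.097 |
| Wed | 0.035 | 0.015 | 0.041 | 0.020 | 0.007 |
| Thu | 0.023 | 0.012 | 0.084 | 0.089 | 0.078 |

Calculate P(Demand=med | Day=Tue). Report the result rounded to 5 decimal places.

P(Day=Tue) = 0.037 + 0.071 + 0.008 + 0.058 + 0.097 = 0.271.
P(Demand=med | Day=Tue) = 0.008/0.271 = 0.02952.

0.02952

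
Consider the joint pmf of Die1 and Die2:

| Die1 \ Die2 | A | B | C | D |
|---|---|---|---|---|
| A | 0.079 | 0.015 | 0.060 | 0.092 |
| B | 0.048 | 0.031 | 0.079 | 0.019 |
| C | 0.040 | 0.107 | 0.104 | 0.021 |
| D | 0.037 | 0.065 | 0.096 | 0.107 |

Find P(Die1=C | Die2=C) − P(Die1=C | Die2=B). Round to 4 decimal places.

P(Die2=C) = 0.060 + 0.079 + 0.104 + 0.096 = 0.339; P(Die1=C | Die2=C) = 0.104/0.339 = 0.30678.
P(Die2=B) = 0.015 + 0.031 + 0.107 + 0.065 = 0.218; P(Die1=C | Die2=B) = 0.107/0.218 = 0.49083.
Difference = -0.1840.

-0.1840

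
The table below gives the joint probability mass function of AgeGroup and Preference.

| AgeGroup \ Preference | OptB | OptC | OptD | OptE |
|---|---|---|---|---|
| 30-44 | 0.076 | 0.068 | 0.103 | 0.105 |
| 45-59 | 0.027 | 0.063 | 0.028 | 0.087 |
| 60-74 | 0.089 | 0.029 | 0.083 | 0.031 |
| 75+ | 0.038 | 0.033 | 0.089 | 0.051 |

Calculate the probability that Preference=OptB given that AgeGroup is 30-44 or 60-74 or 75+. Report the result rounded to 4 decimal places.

0.2553

P(AgeGroup=30-44) = 0.076 + 0.068 + 0.103 + 0.105 = 0.352.
P(AgeGroup=60-74) = 0.089 + 0.029 + 0.083 + 0.031 = 0.232.
P(AgeGroup=75+) = 0.038 + 0.033 + 0.089 + 0.051 = 0.211.
P(AgeGroup ∈ {30-44, 60-74, 75+}) = 0.352 + 0.232 + 0.211 = 0.795; P(Preference=OptB, AgeGroup ∈ {30-44, 60-74, 75+}) = 0.076 + 0.089 + 0.038 = 0.203.
P(Preference=OptB | AgeGroup ∈ {30-44, 60-74, 75+}) = 0.203/0.795 = 0.2553.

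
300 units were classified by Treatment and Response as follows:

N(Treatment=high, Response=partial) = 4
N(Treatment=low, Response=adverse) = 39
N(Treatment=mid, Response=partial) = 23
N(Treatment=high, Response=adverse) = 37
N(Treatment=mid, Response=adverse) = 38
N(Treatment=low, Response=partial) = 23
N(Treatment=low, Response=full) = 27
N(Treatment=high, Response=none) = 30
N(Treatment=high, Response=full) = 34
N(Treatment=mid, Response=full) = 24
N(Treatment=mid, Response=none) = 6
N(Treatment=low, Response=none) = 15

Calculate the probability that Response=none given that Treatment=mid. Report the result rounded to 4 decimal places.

0.0659

Total with Treatment=mid: 6 + 23 + 24 + 38 = 91.
P(Response=none | Treatment=mid) = 6/91 = 0.0659.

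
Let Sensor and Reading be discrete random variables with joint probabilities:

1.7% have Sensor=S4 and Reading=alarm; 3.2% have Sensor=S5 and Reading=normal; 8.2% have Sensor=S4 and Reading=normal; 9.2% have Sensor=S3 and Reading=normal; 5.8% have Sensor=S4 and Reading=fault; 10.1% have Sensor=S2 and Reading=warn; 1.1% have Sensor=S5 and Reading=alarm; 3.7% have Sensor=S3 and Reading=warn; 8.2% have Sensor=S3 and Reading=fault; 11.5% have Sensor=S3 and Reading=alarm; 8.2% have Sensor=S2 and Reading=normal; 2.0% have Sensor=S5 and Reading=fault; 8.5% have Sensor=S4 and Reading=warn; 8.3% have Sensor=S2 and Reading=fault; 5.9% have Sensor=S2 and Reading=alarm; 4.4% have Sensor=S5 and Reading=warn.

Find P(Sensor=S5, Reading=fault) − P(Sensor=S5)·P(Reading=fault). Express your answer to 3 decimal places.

P(Sensor=S5) = 0.032 + 0.044 + 0.011 + 0.020 = 0.107.
P(Reading=fault) = 0.083 + 0.082 + 0.058 + 0.020 = 0.243.
P(Sensor=S5, Reading=fault) − P(Sensor=S5)P(Reading=fault) = 0.020 − 0.107×0.243 = -0.006.

-0.006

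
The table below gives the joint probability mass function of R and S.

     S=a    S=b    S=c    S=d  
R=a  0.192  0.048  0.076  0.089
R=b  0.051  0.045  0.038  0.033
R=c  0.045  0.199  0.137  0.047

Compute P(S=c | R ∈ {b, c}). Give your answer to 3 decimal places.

0.294

P(R=b) = 0.051 + 0.045 + 0.038 + 0.033 = 0.167.
P(R=c) = 0.045 + 0.199 + 0.137 + 0.047 = 0.428.
P(R ∈ {b, c}) = 0.167 + 0.428 = 0.595; P(S=c, R ∈ {b, c}) = 0.038 + 0.137 = 0.175.
P(S=c | R ∈ {b, c}) = 0.175/0.595 = 0.294.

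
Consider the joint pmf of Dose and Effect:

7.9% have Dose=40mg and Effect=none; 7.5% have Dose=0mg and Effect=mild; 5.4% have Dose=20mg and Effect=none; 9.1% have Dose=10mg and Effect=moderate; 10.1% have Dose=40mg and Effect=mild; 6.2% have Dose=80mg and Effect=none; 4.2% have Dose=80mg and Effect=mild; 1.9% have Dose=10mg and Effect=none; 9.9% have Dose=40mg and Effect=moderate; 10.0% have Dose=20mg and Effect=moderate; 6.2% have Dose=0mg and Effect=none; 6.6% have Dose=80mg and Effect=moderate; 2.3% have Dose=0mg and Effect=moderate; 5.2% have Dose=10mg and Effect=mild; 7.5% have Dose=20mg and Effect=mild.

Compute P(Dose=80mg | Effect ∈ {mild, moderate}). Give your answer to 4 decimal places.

0.1492

P(Effect=mild) = 0.075 + 0.052 + 0.075 + 0.101 + 0.042 = 0.345.
P(Effect=moderate) = 0.023 + 0.091 + 0.100 + 0.099 + 0.066 = 0.379.
P(Effect ∈ {mild, moderate}) = 0.345 + 0.379 = 0.724; P(Dose=80mg, Effect ∈ {mild, moderate}) = 0.042 + 0.066 = 0.108.
P(Dose=80mg | Effect ∈ {mild, moderate}) = 0.108/0.724 = 0.1492.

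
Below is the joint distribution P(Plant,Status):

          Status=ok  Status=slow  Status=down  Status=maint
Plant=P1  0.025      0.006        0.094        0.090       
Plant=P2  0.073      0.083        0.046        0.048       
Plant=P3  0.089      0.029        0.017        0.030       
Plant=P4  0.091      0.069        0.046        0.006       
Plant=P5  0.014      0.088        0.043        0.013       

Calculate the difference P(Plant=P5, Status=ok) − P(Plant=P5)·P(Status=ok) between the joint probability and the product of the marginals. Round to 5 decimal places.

-0.03214

P(Plant=P5) = 0.014 + 0.088 + 0.043 + 0.013 = 0.158.
P(Status=ok) = 0.025 + 0.073 + 0.089 + 0.091 + 0.014 = 0.292.
P(Plant=P5, Status=ok) − P(Plant=P5)P(Status=ok) = 0.014 − 0.158×0.292 = -0.03214.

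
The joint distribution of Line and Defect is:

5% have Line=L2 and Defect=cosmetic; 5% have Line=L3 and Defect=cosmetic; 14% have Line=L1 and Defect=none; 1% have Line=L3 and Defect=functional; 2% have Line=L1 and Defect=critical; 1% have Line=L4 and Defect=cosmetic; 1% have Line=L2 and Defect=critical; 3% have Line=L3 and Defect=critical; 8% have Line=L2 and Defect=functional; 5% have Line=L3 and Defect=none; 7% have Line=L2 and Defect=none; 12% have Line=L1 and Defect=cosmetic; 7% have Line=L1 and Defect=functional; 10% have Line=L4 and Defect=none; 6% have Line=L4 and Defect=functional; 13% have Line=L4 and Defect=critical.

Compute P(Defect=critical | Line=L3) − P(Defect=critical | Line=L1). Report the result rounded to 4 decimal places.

P(Line=L3) = 0.05 + 0.05 + 0.01 + 0.03 = 0.14; P(Defect=critical | Line=L3) = 0.03/0.14 = 0.21429.
P(Line=L1) = 0.14 + 0.12 + 0.07 + 0.02 = 0.35; P(Defect=critical | Line=L1) = 0.02/0.35 = 0.05714.
Difference = 0.1571.

0.1571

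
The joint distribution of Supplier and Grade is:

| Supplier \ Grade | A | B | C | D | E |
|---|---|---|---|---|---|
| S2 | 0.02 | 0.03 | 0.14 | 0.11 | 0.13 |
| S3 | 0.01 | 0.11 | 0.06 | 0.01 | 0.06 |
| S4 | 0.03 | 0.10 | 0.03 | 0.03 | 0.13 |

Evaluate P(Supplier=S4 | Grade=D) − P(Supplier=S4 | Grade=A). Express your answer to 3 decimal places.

P(Grade=D) = 0.11 + 0.01 + 0.03 = 0.15; P(Supplier=S4 | Grade=D) = 0.03/0.15 = 0.2000.
P(Grade=A) = 0.02 + 0.01 + 0.03 = 0.06; P(Supplier=S4 | Grade=A) = 0.03/0.06 = 0.5000.
Difference = -0.300.

-0.300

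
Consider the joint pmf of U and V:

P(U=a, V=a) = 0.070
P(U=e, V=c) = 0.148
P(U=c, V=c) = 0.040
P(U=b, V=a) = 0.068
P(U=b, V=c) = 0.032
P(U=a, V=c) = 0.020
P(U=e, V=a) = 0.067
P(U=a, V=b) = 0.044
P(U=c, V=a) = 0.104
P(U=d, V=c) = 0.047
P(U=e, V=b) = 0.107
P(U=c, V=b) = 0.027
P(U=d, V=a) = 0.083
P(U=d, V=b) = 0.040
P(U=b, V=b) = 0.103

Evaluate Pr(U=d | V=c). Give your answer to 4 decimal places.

P(V=c) = 0.020 + 0.032 + 0.040 + 0.047 + 0.148 = 0.287.
P(U=d | V=c) = 0.047/0.287 = 0.1638.

0.1638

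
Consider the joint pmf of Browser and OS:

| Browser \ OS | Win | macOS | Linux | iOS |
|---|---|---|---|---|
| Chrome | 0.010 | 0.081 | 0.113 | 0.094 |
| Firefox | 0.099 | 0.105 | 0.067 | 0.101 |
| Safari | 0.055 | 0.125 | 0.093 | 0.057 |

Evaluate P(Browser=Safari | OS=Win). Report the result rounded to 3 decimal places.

0.335

P(OS=Win) = 0.010 + 0.099 + 0.055 = 0.164.
P(Browser=Safari | OS=Win) = 0.055/0.164 = 0.335.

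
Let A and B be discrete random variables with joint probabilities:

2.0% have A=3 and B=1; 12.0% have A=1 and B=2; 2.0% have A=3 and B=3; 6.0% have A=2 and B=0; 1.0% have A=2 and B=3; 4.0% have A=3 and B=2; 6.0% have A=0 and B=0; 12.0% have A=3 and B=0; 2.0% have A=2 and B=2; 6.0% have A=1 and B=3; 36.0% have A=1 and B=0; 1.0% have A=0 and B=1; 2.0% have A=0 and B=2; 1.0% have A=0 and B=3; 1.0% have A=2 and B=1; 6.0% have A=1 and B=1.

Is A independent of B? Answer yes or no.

yes

Every cell satisfies P(A,B) = P(A)·P(B). For instance P(A=3) = 0.200, P(B=3) = 0.100, and 0.200×0.100 = 0.020 matches the joint entry. So A and B are independent.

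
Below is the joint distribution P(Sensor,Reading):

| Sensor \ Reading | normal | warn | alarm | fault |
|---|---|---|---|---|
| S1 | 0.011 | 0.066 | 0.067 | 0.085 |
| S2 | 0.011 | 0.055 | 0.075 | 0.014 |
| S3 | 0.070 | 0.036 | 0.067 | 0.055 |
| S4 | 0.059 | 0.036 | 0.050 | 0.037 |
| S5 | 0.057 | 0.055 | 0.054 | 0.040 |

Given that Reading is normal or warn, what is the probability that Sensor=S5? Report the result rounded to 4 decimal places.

0.2456

P(Reading=normal) = 0.011 + 0.011 + 0.070 + 0.059 + 0.057 = 0.208.
P(Reading=warn) = 0.066 + 0.055 + 0.036 + 0.036 + 0.055 = 0.248.
P(Reading ∈ {normal, warn}) = 0.208 + 0.248 = 0.456; P(Sensor=S5, Reading ∈ {normal, warn}) = 0.057 + 0.055 = 0.112.
P(Sensor=S5 | Reading ∈ {normal, warn}) = 0.112/0.456 = 0.2456.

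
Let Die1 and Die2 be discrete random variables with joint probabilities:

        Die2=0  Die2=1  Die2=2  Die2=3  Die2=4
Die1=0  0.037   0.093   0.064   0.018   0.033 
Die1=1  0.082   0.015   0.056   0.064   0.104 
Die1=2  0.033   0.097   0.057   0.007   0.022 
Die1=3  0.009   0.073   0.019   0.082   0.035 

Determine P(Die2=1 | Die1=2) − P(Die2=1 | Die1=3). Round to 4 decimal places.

P(Die1=2) = 0.033 + 0.097 + 0.057 + 0.007 + 0.022 = 0.216; P(Die2=1 | Die1=2) = 0.097/0.216 = 0.44907.
P(Die1=3) = 0.009 + 0.073 + 0.019 + 0.082 + 0.035 = 0.218; P(Die2=1 | Die1=3) = 0.073/0.218 = 0.33486.
Difference = 0.1142.

0.1142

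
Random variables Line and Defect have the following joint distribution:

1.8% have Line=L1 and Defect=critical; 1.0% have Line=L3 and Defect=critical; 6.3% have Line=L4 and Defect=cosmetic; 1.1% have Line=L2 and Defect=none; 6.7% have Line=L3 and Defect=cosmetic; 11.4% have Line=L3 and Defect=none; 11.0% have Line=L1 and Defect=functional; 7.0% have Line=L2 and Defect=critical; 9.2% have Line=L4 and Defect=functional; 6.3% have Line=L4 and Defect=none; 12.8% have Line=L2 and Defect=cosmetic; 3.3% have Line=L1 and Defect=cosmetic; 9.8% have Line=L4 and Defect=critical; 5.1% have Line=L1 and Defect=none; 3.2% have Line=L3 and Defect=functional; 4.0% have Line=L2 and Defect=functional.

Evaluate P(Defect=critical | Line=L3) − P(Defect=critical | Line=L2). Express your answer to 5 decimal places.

-0.23628

P(Line=L3) = 0.114 + 0.067 + 0.032 + 0.010 = 0.223; P(Defect=critical | Line=L3) = 0.010/0.223 = 0.044843.
P(Line=L2) = 0.011 + 0.128 + 0.040 + 0.070 = 0.249; P(Defect=critical | Line=L2) = 0.070/0.249 = 0.281124.
Difference = -0.23628.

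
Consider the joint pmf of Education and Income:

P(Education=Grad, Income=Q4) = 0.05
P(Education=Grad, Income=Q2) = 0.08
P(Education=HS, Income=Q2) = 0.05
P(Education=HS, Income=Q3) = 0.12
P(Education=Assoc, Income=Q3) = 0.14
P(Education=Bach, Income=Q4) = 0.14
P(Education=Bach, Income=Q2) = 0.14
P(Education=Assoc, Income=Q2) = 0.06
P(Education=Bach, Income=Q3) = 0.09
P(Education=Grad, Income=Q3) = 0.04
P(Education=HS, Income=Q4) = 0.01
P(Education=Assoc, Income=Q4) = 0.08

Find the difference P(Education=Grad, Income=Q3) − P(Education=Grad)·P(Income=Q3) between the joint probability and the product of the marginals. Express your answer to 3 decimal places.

P(Education=Grad) = 0.08 + 0.04 + 0.05 = 0.17.
P(Income=Q3) = 0.12 + 0.14 + 0.09 + 0.04 = 0.39.
P(Education=Grad, Income=Q3) − P(Education=Grad)P(Income=Q3) = 0.04 − 0.17×0.39 = -0.026.

-0.026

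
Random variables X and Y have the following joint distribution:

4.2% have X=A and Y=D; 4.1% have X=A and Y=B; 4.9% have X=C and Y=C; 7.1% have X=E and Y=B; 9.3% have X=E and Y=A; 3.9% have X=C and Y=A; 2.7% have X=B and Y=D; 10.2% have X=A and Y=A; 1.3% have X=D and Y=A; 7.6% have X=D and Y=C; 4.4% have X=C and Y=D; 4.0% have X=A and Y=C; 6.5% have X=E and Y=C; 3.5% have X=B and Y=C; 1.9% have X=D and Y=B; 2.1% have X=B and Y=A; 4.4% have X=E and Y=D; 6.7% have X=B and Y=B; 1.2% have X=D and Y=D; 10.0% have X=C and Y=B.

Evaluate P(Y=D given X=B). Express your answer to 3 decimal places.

0.180

P(X=B) = 0.021 + 0.067 + 0.035 + 0.027 = 0.150.
P(Y=D | X=B) = 0.027/0.150 = 0.180.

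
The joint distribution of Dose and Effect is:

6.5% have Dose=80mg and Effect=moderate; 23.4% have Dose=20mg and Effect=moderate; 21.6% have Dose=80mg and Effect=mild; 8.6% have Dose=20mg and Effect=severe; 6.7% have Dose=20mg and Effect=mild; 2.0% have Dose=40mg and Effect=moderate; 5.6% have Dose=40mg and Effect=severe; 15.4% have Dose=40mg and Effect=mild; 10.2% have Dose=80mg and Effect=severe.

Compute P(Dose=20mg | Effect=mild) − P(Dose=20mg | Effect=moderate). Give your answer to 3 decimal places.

-0.580

P(Effect=mild) = 0.067 + 0.154 + 0.216 = 0.437; P(Dose=20mg | Effect=mild) = 0.067/0.437 = 0.1533.
P(Effect=moderate) = 0.234 + 0.020 + 0.065 = 0.319; P(Dose=20mg | Effect=moderate) = 0.234/0.319 = 0.7335.
Difference = -0.580.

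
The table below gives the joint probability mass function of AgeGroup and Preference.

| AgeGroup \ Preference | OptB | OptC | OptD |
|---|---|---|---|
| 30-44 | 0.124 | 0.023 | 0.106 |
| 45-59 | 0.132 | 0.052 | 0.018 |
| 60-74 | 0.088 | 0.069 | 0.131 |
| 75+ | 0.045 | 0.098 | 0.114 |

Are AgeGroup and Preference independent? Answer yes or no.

no

P(AgeGroup=45-59) = 0.202 and P(Preference=OptD) = 0.369, so their product is 0.07454, but P(AgeGroup=45-59, Preference=OptD) = 0.018. Since these differ, AgeGroup and Preference are not independent.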